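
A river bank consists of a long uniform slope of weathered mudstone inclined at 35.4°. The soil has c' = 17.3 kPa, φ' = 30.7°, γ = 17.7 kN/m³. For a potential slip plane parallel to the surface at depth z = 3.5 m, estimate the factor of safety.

For an infinite slope with a slip plane parallel to the surface (no pore pressure): FS = [c' + γz cos²β tanφ'] / [γz sinβ cosβ].
γz = 17.7·3.5 = 61.95 kN/m²
Numerator = 17.3 + 61.95·cos²35.4°·tan30.7° = 17.3 + 61.95·0.6644·0.5938 = 41.740 kPa
Denominator = 61.95·sin35.4°·cos35.4° = 61.95·0.5793·0.8151 = 29.252 kPa
FS = 41.740 / 29.252 = 1.427

FS = 1.43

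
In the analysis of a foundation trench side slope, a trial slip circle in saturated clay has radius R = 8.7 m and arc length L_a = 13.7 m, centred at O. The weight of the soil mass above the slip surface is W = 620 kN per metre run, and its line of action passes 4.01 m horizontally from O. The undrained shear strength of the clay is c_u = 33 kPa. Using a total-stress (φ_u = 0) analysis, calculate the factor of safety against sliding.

FS = 1.58

Taking moments about the centre O, the resisting moment is provided by the undrained shear strength acting along the arc:
M_R = c_u·L_a·R = 33·13.70·8.7 = 3933.3 kN·m/m
M_D = W·d = 620·4.01 = 2486.2 kN·m/m
FS = M_R / M_D = 3933.3 / 2486.2 = 1.582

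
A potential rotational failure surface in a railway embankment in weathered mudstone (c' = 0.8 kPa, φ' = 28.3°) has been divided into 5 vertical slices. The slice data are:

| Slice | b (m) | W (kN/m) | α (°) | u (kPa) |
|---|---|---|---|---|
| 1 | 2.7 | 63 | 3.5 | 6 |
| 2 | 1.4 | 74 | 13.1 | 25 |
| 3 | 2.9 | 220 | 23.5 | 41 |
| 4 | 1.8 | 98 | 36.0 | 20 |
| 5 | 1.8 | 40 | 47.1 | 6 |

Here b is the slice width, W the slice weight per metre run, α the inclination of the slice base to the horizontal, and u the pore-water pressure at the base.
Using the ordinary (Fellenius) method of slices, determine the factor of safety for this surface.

Ordinary method of slices: FS = Σ[c'·Δl_i + (W_i cosα_i − u_i·Δl_i)·tanφ'] / Σ W_i sinα_i, with Δl_i = b_i / cosα_i.
Slice 1: Δl = 2.7/cos3.5° = 2.705 m; N'_1 = 63·cos3.5° − 6·2.705 = 46.7; c'Δl = 2.16; W sinα = 3.8
Slice 2: Δl = 1.4/cos13.1° = 1.437 m; N'_2 = 74·cos13.1° − 25·1.437 = 36.1; c'Δl = 1.15; W sinα = 16.8
Slice 3: Δl = 2.9/cos23.5° = 3.162 m; N'_3 = 220·cos23.5° − 41·3.162 = 72.1; c'Δl = 2.53; W sinα = 87.7
Slice 4: Δl = 1.8/cos36.0° = 2.225 m; N'_4 = 98·cos36.0° − 20·2.225 = 34.8; c'Δl = 1.78; W sinα = 57.6
Slice 5: Δl = 1.8/cos47.1° = 2.644 m; N'_5 = 40·cos47.1° − 6·2.644 = 11.4; c'Δl = 2.12; W sinα = 29.3
Σc'Δl = 9.7 kN/m; ΣN' = 201.0 kN/m; ΣW sinα = 195.2 kN/m
Resisting = 9.7 + 201.0·tan28.3° = 9.7 + 108.2 = 118.0 kN/m
FS = 118.0 / 195.2 = 0.604

FS = 0.60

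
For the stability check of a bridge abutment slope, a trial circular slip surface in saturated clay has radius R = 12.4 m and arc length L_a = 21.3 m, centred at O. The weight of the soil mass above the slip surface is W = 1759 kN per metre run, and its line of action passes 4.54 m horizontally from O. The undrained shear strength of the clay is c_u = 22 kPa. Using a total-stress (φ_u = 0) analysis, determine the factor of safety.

FS = 0.73

Taking moments about the centre O, the resisting moment is provided by the undrained shear strength acting along the arc:
M_R = c_u·L_a·R = 22·21.30·12.4 = 5810.6 kN·m/m
M_D = W·d = 1759·4.54 = 7985.9 kN·m/m
FS = M_R / M_D = 5810.6 / 7985.9 = 0.728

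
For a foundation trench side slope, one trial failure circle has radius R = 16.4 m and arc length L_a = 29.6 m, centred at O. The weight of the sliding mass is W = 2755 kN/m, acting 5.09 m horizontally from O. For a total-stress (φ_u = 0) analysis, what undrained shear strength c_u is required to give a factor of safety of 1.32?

FS = c_u·L_a·R / (W·d), so c_u = FS·W·d / (L_a·R).
c_u = 1.32·2755·5.09 / (29.60·16.4) = 18510.3 / 485.44 = 38.13 kPa

c_u = 38.1 kPa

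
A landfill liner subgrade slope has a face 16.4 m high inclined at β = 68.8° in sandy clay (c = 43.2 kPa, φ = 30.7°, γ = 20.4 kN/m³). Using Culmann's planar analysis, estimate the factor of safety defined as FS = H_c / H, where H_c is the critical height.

H_c = (4c/γ) · sinβ cosφ / [1 − cos(β − φ)]
    = (4·43.2/20.4) · sin68.8°·cos30.7° / [1 − cos38.1°]
    = 8.471 · 0.8017 / 0.2131 = 31.87 m
FS = H_c / H = 31.87 / 16.4 = 1.943

FS = 1.94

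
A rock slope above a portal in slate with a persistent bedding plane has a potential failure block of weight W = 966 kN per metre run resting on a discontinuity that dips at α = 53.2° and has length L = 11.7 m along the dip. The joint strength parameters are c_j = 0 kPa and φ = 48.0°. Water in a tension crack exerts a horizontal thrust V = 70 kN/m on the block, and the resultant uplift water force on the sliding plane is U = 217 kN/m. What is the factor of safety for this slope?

Resolving the block weight along and normal to the plane and applying the Mohr–Coulomb strength on the joint:
N' = W cosα − U − V sinα = 966·cos53.2° − 217 − 70·sin53.2° = 305.6 kN/m
Driving force T = W sinα + V cosα = 966·sin53.2° + 70·cos53.2° = 815.4 kN/m
Resisting force R = c_j·L + N'·tanφ = 0·11.7 + 305.6·tan48.0° = 0.0 + 339.4 = 339.4 kN/m
FS = R / T = 339.4 / 815.4 = 0.416

FS = 0.42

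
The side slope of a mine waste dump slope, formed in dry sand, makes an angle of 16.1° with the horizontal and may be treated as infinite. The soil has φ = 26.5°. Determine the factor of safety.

FS = 1.73

For a dry cohesionless infinite slope the factor of safety is FS = tanφ / tanβ.
FS = tan26.5° / tan16.1° = 0.4986 / 0.2886 = 1.727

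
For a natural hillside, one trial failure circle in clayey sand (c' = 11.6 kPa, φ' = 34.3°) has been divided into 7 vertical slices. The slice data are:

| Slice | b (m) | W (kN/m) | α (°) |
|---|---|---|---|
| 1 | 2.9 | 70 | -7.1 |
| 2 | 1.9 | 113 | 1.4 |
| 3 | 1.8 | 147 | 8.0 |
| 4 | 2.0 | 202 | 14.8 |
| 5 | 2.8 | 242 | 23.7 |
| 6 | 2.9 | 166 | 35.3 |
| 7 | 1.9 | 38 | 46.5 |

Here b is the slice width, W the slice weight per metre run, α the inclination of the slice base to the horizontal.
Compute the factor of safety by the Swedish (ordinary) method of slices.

Ordinary method of slices: FS = Σ[c'·Δl_i + (W_i cosα_i)·tanφ'] / Σ W_i sinα_i, with Δl_i = b_i / cosα_i.
Slice 1: Δl = 2.9/cos(-7.1°) = 2.922 m; N'_1 = 70·cos(-7.1°) = 69.5; c'Δl = 33.90; W sinα = -8.7
Slice 2: Δl = 1.9/cos1.4° = 1.901 m; N'_2 = 113·cos1.4° = 113.0; c'Δl = 22.05; W sinα = 2.8
Slice 3: Δl = 1.8/cos8.0° = 1.818 m; N'_3 = 147·cos8.0° = 145.6; c'Δl = 21.09; W sinα = 20.5
Slice 4: Δl = 2.0/cos14.8° = 2.069 m; N'_4 = 202·cos14.8° = 195.3; c'Δl = 24.00; W sinα = 51.6
Slice 5: Δl = 2.8/cos23.7° = 3.058 m; N'_5 = 242·cos23.7° = 221.6; c'Δl = 35.47; W sinα = 97.3
Slice 6: Δl = 2.9/cos35.3° = 3.553 m; N'_6 = 166·cos35.3° = 135.5; c'Δl = 41.22; W sinα = 95.9
Slice 7: Δl = 1.9/cos46.5° = 2.760 m; N'_7 = 38·cos46.5° = 26.2; c'Δl = 32.02; W sinα = 27.6
Σc'Δl = 209.7 kN/m; ΣN' = 906.5 kN/m; ΣW sinα = 286.9 kN/m
Resisting = 209.7 + 906.5·tan34.3° = 209.7 + 618.4 = 828.1 kN/m
FS = 828.1 / 286.9 = 2.886

FS = 2.89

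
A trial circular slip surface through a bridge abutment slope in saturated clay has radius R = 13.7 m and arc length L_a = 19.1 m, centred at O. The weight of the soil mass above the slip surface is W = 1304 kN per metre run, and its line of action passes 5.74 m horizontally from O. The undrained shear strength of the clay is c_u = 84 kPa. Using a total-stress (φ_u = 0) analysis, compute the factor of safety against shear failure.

FS = 2.94

Taking moments about the centre O, the resisting moment is provided by the undrained shear strength acting along the arc:
M_R = c_u·L_a·R = 84·19.10·13.7 = 21980.3 kN·m/m
M_D = W·d = 1304·5.74 = 7485.0 kN·m/m
FS = M_R / M_D = 21980.3 / 7485.0 = 2.937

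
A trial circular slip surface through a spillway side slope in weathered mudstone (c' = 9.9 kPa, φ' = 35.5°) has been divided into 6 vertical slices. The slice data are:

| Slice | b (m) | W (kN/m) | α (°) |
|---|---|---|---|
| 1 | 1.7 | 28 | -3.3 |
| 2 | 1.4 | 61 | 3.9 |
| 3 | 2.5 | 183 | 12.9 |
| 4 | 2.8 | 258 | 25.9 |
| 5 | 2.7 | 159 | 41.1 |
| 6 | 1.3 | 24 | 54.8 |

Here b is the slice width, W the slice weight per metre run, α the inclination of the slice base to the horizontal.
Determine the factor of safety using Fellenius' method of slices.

Ordinary method of slices: FS = Σ[c'·Δl_i + (W_i cosα_i)·tanφ'] / Σ W_i sinα_i, with Δl_i = b_i / cosα_i.
Slice 1: Δl = 1.7/cos(-3.3°) = 1.703 m; N'_1 = 28·cos(-3.3°) = 28.0; c'Δl = 16.86; W sinα = -1.6
Slice 2: Δl = 1.4/cos3.9° = 1.403 m; N'_2 = 61·cos3.9° = 60.9; c'Δl = 13.89; W sinα = 4.1
Slice 3: Δl = 2.5/cos12.9° = 2.565 m; N'_3 = 183·cos12.9° = 178.4; c'Δl = 25.39; W sinα = 40.9
Slice 4: Δl = 2.8/cos25.9° = 3.113 m; N'_4 = 258·cos25.9° = 232.1; c'Δl = 30.82; W sinα = 112.7
Slice 5: Δl = 2.7/cos41.1° = 3.583 m; N'_5 = 159·cos41.1° = 119.8; c'Δl = 35.47; W sinα = 104.5
Slice 6: Δl = 1.3/cos54.8° = 2.255 m; N'_6 = 24·cos54.8° = 13.8; c'Δl = 22.33; W sinα = 19.6
Σc'Δl = 144.8 kN/m; ΣN' = 632.9 kN/m; ΣW sinα = 280.2 kN/m
Resisting = 144.8 + 632.9·tan35.5° = 144.8 + 451.5 = 596.2 kN/m
FS = 596.2 / 280.2 = 2.128

FS = 2.13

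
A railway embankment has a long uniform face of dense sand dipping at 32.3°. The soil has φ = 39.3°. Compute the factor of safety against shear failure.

FS = 1.29

For a dry cohesionless infinite slope the factor of safety is FS = tanφ / tanβ.
FS = tan39.3° / tan32.3° = 0.8185 / 0.6322 = 1.295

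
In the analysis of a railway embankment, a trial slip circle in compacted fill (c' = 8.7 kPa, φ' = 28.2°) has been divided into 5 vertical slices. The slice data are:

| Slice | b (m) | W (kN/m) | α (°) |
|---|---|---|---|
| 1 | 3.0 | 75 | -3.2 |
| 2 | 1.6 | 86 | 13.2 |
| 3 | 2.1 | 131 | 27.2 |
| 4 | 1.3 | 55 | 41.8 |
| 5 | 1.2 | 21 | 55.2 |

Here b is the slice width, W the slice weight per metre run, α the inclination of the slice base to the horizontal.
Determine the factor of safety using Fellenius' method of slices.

FS = 2.09

Ordinary method of slices: FS = Σ[c'·Δl_i + (W_i cosα_i)·tanφ'] / Σ W_i sinα_i, with Δl_i = b_i / cosα_i.
Slice 1: Δl = 3.0/cos(-3.2°) = 3.005 m; N'_1 = 75·cos(-3.2°) = 74.9; c'Δl = 26.14; W sinα = -4.2
Slice 2: Δl = 1.6/cos13.2° = 1.643 m; N'_2 = 86·cos13.2° = 83.7; c'Δl = 14.30; W sinα = 19.6
Slice 3: Δl = 2.1/cos27.2° = 2.361 m; N'_3 = 131·cos27.2° = 116.5; c'Δl = 20.54; W sinα = 59.9
Slice 4: Δl = 1.3/cos41.8° = 1.744 m; N'_4 = 55·cos41.8° = 41.0; c'Δl = 15.17; W sinα = 36.7
Slice 5: Δl = 1.2/cos55.2° = 2.103 m; N'_5 = 21·cos55.2° = 12.0; c'Δl = 18.29; W sinα = 17.2
Σc'Δl = 94.4 kN/m; ΣN' = 328.1 kN/m; ΣW sinα = 129.2 kN/m
Resisting = 94.4 + 328.1·tan28.2° = 94.4 + 175.9 = 270.4 kN/m
FS = 270.4 / 129.2 = 2.092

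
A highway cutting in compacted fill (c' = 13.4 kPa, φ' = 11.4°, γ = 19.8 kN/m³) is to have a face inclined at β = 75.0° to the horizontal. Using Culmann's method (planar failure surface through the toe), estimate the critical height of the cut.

H_c = 4.62 m

Culmann's analysis gives the critical failure plane at α_cr = (β + φ')/2 = (75.0 + 11.4)/2 = 43.2°, and the critical height
H_c = (4c'/γ) · sinβ cosφ' / [1 − cos(β − φ')]
    = (4·13.4/19.8) · sin75.0°·cos11.4° / [1 − cos(63.6°)]
    = 2.707 · 0.9659·0.9803 / [1 − 0.4446]
    = 2.707 · 0.9469 / 0.5554
    = 4.62 m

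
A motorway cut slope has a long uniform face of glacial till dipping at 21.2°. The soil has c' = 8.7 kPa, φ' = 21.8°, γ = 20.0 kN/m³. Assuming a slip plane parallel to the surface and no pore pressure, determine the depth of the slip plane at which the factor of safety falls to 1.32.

z = 4.47 m

Setting FS = 1.32 in FS = [c' + γz cos²β tanφ'] / [γz sinβ cosβ] and solving for z:
z = c' / [γ cosβ (FS·sinβ − cosβ·tanφ')]
  = 8.7 / [20.0·cos21.2°·(1.32·sin21.2° − cos21.2°·tan21.8°)]
  = 8.7 / [20.0·0.9323·(1.32·0.3616 − 0.9323·0.4000)]
  = 8.7 / 1.9475 = 4.467 m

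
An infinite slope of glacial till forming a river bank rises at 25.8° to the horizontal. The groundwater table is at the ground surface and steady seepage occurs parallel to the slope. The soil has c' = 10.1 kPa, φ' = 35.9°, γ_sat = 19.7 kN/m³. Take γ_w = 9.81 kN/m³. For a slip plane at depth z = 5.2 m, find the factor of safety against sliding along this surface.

FS = 1.00

With seepage parallel to the slope and the water table at the surface, the effective normal stress on the slip plane uses the buoyant unit weight γ' = γ_sat − γ_w while the driving shear stress uses γ_sat:
FS = [c' + γ' z cos²β tanφ'] / [γ_sat z sinβ cosβ]
γ' = 19.7 − 9.81 = 9.89 kN/m³
Numerator = 10.1 + 9.89·5.2·cos²25.8°·tan35.9° = 10.1 + 9.89·5.2·0.8106·0.7239 = 40.276 kPa
Denominator = 19.7·5.2·sin25.8°·cos25.8° = 19.7·5.2·0.4352·0.9003 = 40.141 kPa
FS = 40.276 / 40.141 = 1.003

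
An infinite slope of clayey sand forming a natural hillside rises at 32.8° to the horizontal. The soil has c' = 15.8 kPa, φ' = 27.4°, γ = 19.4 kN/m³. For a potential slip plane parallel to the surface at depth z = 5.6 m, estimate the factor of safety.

FS = 1.12

For an infinite slope with a slip plane parallel to the surface (no pore pressure): FS = [c' + γz cos²β tanφ'] / [γz sinβ cosβ].
γz = 19.4·5.6 = 108.64 kN/m²
Numerator = 15.8 + 108.64·cos²32.8°·tan27.4° = 15.8 + 108.64·0.7066·0.5184 = 55.589 kPa
Denominator = 108.64·sin32.8°·cos32.8° = 108.64·0.5417·0.8406 = 49.468 kPa
FS = 55.589 / 49.468 = 1.124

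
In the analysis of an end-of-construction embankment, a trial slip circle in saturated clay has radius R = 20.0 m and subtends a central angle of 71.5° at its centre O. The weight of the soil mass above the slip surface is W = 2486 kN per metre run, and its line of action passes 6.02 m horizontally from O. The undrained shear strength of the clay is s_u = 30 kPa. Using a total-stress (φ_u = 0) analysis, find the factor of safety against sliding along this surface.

Taking moments about the centre O, the resisting moment is provided by the undrained shear strength acting along the arc:
Arc length L_a = R·θ = 20.0·(71.5°·π/180) = 20.0·1.2479 = 24.96 m
M_R = s_u·L_a·R = 30·24.96·20.0 = 14974.9 kN·m/m
M_D = W·d = 2486·6.02 = 14965.7 kN·m/m
FS = M_R / M_D = 14974.9 / 14965.7 = 1.001

FS = 1.00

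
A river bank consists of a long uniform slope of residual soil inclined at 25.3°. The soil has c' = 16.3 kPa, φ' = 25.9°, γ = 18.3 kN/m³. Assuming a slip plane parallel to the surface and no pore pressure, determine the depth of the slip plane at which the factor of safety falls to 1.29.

Setting FS = 1.29 in FS = [c' + γz cos²β tanφ'] / [γz sinβ cosβ] and solving for z:
z = c' / [γ cosβ (FS·sinβ − cosβ·tanφ')]
  = 16.3 / [18.3·cos25.3°·(1.29·sin25.3° − cos25.3°·tan25.9°)]
  = 16.3 / [18.3·0.9041·(1.29·0.4274 − 0.9041·0.4856)]
  = 16.3 / 1.8579 = 8.774 m

z = 8.77 m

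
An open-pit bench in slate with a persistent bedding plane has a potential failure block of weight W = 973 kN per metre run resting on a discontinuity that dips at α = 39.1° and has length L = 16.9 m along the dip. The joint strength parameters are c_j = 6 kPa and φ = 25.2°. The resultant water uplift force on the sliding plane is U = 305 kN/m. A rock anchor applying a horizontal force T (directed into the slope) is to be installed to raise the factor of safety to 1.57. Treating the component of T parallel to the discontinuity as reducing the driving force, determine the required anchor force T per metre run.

Resolving forces along and normal to the sliding plane, with the horizontal anchor force T adding T·sinα to the effective normal force and T·cosα acting up the plane against the driving force:
FS = [c_jL + (W cosα − U + T sinα) tanφ] / [W sinα − T cosα]
Without the anchor: N' = 450.1 kN/m, driving T_d = 613.6 kN/m, resisting R = 6·16.9 + 450.1·tan25.2° = 313.2 kN/m, FS = 0.51.
Setting FS = 1.57 and solving for T:
1.57·(613.6 − T cos39.1°) = 313.2 + T sin39.1°·tan25.2°
T·(sin39.1°·tan25.2° + 1.57·cos39.1°) = 1.57·613.6 − 313.2
T·(0.6307·0.4706 + 1.57·0.7760) = 963.4 − 313.2 = 650.2
T·1.5152 = 650.2
T = 429.1 kN/m

T = 429 kN/m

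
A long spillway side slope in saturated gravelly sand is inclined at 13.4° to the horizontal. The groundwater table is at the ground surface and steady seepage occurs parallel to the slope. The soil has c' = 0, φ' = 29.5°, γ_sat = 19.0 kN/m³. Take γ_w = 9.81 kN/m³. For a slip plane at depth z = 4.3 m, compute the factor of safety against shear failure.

FS = 1.15

With seepage parallel to the slope and the water table at the surface, the effective normal stress on the slip plane uses the buoyant unit weight γ' = γ_sat − γ_w while the driving shear stress uses γ_sat:
FS = [c' + γ' z cos²β tanφ'] / [γ_sat z sinβ cosβ]
(For c' = 0 this reduces to FS = (γ'/γ_sat)·tanφ'/tanβ.)
γ' = 19.0 − 9.81 = 9.19 kN/m³
Numerator = 0.0 + 9.19·4.3·cos²13.4°·tan29.5° = 0.0 + 9.19·4.3·0.9463·0.5658 = 21.157 kPa
Denominator = 19.0·4.3·sin13.4°·cos13.4° = 19.0·4.3·0.2317·0.9728 = 18.418 kPa
FS = 21.157 / 18.418 = 1.149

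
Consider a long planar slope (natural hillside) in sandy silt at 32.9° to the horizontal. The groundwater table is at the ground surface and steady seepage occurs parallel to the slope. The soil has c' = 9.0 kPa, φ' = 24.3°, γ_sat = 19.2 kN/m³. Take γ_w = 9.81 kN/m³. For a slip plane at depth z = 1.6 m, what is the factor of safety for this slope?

FS = 0.98

With seepage parallel to the slope and the water table at the surface, the effective normal stress on the slip plane uses the buoyant unit weight γ' = γ_sat − γ_w while the driving shear stress uses γ_sat:
FS = [c' + γ' z cos²β tanφ'] / [γ_sat z sinβ cosβ]
γ' = 19.2 − 9.81 = 9.39 kN/m³
Numerator = 9.0 + 9.39·1.6·cos²32.9°·tan24.3° = 9.0 + 9.39·1.6·0.7050·0.4515 = 13.782 kPa
Denominator = 19.2·1.6·sin32.9°·cos32.9° = 19.2·1.6·0.5432·0.8396 = 14.010 kPa
FS = 13.782 / 14.010 = 0.984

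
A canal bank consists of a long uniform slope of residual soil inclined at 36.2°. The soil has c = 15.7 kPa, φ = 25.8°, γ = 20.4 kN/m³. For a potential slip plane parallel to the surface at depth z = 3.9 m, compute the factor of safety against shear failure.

For an infinite slope with a slip plane parallel to the surface (no pore pressure): FS = [c + γz cos²β tanφ] / [γz sinβ cosβ].
γz = 20.4·3.9 = 79.56 kN/m²
Numerator = 15.7 + 79.56·cos²36.2°·tan25.8° = 15.7 + 79.56·0.6512·0.4834 = 40.745 kPa
Denominator = 79.56·sin36.2°·cos36.2° = 79.56·0.5906·0.8070 = 37.918 kPa
FS = 40.745 / 37.918 = 1.075

FS = 1.07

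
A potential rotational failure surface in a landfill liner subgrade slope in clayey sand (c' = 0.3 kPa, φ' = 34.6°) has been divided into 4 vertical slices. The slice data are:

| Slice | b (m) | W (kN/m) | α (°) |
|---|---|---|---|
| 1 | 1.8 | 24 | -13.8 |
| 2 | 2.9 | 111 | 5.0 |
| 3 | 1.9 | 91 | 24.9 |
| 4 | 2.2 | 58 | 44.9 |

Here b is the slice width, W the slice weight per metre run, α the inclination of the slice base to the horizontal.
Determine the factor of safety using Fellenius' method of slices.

FS = 2.17

Ordinary method of slices: FS = Σ[c'·Δl_i + (W_i cosα_i)·tanφ'] / Σ W_i sinα_i, with Δl_i = b_i / cosα_i.
Slice 1: Δl = 1.8/cos(-13.8°) = 1.854 m; N'_1 = 24·cos(-13.8°) = 23.3; c'Δl = 0.56; W sinα = -5.7
Slice 2: Δl = 2.9/cos5.0° = 2.911 m; N'_2 = 111·cos5.0° = 110.6; c'Δl = 0.87; W sinα = 9.7
Slice 3: Δl = 1.9/cos24.9° = 2.095 m; N'_3 = 91·cos24.9° = 82.5; c'Δl = 0.63; W sinα = 38.3
Slice 4: Δl = 2.2/cos44.9° = 3.106 m; N'_4 = 58·cos44.9° = 41.1; c'Δl = 0.93; W sinα = 40.9
Σc'Δl = 3.0 kN/m; ΣN' = 257.5 kN/m; ΣW sinα = 83.2 kN/m
Resisting = 3.0 + 257.5·tan34.6° = 3.0 + 177.6 = 180.6 kN/m
FS = 180.6 / 83.2 = 2.171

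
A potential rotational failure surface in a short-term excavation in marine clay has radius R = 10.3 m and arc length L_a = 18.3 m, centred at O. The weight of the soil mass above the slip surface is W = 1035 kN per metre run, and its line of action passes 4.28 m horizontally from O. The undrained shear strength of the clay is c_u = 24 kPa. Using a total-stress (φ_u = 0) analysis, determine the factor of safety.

Taking moments about the centre O, the resisting moment is provided by the undrained shear strength acting along the arc:
M_R = c_u·L_a·R = 24·18.30·10.3 = 4523.8 kN·m/m
M_D = W·d = 1035·4.28 = 4429.8 kN·m/m
FS = M_R / M_D = 4523.8 / 4429.8 = 1.021

FS = 1.02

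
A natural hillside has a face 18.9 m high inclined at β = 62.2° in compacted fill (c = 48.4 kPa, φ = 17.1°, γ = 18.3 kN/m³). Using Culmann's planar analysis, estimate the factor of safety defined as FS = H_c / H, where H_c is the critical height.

H_c = (4c/γ) · sinβ cosφ / [1 − cos(β − φ)]
    = (4·48.4/18.3) · sin62.2°·cos17.1° / [1 − cos45.1°]
    = 10.579 · 0.8455 / 0.2941 = 30.41 m
FS = H_c / H = 30.41 / 18.9 = 1.609

FS = 1.61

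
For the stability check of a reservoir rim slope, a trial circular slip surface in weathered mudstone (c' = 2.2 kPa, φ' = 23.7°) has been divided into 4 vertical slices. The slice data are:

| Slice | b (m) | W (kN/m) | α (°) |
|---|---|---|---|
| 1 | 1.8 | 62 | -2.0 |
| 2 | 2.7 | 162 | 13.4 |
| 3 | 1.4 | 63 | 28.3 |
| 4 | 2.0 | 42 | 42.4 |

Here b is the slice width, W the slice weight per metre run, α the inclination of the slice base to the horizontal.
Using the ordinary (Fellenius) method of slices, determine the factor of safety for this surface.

Ordinary method of slices: FS = Σ[c'·Δl_i + (W_i cosα_i)·tanφ'] / Σ W_i sinα_i, with Δl_i = b_i / cosα_i.
Slice 1: Δl = 1.8/cos(-2.0°) = 1.801 m; N'_1 = 62·cos(-2.0°) = 62.0; c'Δl = 3.96; W sinα = -2.2
Slice 2: Δl = 2.7/cos13.4° = 2.776 m; N'_2 = 162·cos13.4° = 157.6; c'Δl = 6.11; W sinα = 37.5
Slice 3: Δl = 1.4/cos28.3° = 1.590 m; N'_3 = 63·cos28.3° = 55.5; c'Δl = 3.50; W sinα = 29.9
Slice 4: Δl = 2.0/cos42.4° = 2.708 m; N'_4 = 42·cos42.4° = 31.0; c'Δl = 5.96; W sinα = 28.3
Σc'Δl = 19.5 kN/m; ΣN' = 306.0 kN/m; ΣW sinα = 93.6 kN/m
Resisting = 19.5 + 306.0·tan23.7° = 19.5 + 134.3 = 153.9 kN/m
FS = 153.9 / 93.6 = 1.644

FS = 1.64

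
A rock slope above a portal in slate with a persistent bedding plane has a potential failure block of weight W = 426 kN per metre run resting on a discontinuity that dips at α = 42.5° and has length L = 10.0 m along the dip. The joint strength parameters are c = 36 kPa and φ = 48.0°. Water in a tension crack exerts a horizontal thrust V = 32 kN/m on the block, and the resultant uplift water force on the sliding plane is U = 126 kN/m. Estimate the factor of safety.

Resolving the block weight along and normal to the plane and applying the Mohr–Coulomb strength on the joint:
N' = W cosα − U − V sinα = 426·cos42.5° − 126 − 32·sin42.5° = 166.5 kN/m
Driving force T = W sinα + V cosα = 426·sin42.5° + 32·cos42.5° = 311.4 kN/m
Resisting force R = c·L + N'·tanφ = 36·10.0 + 166.5·tan48.0° = 360.0 + 184.9 = 544.9 kN/m
FS = R / T = 544.9 / 311.4 = 1.750

FS = 1.75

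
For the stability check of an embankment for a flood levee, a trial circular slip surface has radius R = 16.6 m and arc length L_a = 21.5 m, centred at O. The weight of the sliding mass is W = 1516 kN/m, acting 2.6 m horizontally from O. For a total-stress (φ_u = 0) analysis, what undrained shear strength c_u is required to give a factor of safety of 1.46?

FS = c_u·L_a·R / (W·d), so c_u = FS·W·d / (L_a·R).
c_u = 1.46·1516·2.6 / (21.50·16.6) = 5754.7 / 356.90 = 16.12 kPa

c_u = 16.1 kPa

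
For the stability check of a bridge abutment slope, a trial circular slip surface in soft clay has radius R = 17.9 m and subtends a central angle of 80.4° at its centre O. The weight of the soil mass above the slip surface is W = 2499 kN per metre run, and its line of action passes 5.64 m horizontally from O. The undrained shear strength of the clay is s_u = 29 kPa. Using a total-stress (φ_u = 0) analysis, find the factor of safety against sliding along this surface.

FS = 0.93

Taking moments about the centre O, the resisting moment is provided by the undrained shear strength acting along the arc:
Arc length L_a = R·θ = 17.9·(80.4°·π/180) = 17.9·1.4032 = 25.12 m
M_R = s_u·L_a·R = 29·25.12·17.9 = 13038.8 kN·m/m
M_D = W·d = 2499·5.64 = 14094.4 kN·m/m
FS = M_R / M_D = 13038.8 / 14094.4 = 0.925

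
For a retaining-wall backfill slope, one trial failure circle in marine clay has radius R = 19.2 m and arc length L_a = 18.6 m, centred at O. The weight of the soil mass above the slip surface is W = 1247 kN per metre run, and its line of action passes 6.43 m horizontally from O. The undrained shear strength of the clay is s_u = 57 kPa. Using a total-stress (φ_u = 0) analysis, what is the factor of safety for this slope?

Taking moments about the centre O, the resisting moment is provided by the undrained shear strength acting along the arc:
M_R = s_u·L_a·R = 57·18.60·19.2 = 20355.8 kN·m/m
M_D = W·d = 1247·6.43 = 8018.2 kN·m/m
FS = M_R / M_D = 20355.8 / 8018.2 = 2.539

FS = 2.54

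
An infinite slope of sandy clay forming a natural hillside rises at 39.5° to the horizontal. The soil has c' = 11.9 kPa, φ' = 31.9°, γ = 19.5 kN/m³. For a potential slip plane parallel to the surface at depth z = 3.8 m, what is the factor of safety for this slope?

For an infinite slope with a slip plane parallel to the surface (no pore pressure): FS = [c' + γz cos²β tanφ'] / [γz sinβ cosβ].
γz = 19.5·3.8 = 74.10 kN/m²
Numerator = 11.9 + 74.10·cos²39.5°·tan31.9° = 11.9 + 74.10·0.5954·0.6224 = 39.362 kPa
Denominator = 74.10·sin39.5°·cos39.5° = 74.10·0.6361·0.7716 = 36.369 kPa
FS = 39.362 / 36.369 = 1.082

FS = 1.08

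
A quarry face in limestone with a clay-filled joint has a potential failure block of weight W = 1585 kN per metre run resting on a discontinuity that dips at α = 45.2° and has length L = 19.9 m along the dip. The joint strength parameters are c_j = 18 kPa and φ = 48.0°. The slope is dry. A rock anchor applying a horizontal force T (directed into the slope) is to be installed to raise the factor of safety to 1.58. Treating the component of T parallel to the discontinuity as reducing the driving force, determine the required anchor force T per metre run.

Resolving forces along and normal to the sliding plane, with the horizontal anchor force T adding T·sinα to the effective normal force and T·cosα acting up the plane against the driving force:
FS = [c_jL + (W cosα + T sinα) tanφ] / [W sinα − T cosα]
Without the anchor: N' = 1116.8 kN/m, driving T_d = 1124.7 kN/m, resisting R = 18·19.9 + 1116.8·tan48.0° = 1598.6 kN/m, FS = 1.42.
Setting FS = 1.58 and solving for T:
1.58·(1124.7 − T cos45.2°) = 1598.6 + T sin45.2°·tan48.0°
T·(sin45.2°·tan48.0° + 1.58·cos45.2°) = 1.58·1124.7 − 1598.6
T·(0.7096·1.1106 + 1.58·0.7046) = 1777.0 − 1598.6 = 178.4
T·1.9014 = 178.4
T = 93.8 kN/m

T = 94 kN/m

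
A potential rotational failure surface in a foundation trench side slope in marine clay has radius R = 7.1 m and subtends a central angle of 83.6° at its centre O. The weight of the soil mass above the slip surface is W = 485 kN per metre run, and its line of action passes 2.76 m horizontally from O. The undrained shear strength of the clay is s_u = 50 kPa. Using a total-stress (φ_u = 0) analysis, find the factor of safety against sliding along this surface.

FS = 2.75

Taking moments about the centre O, the resisting moment is provided by the undrained shear strength acting along the arc:
Arc length L_a = R·θ = 7.1·(83.6°·π/180) = 7.1·1.4591 = 10.36 m
M_R = s_u·L_a·R = 50·10.36·7.1 = 3677.6 kN·m/m
M_D = W·d = 485·2.76 = 1338.6 kN·m/m
FS = M_R / M_D = 3677.6 / 1338.6 = 2.747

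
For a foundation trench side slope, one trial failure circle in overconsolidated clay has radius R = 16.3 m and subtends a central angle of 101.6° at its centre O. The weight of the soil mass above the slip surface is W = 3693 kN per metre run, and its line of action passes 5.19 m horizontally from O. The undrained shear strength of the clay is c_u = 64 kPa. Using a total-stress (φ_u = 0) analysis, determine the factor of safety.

Taking moments about the centre O, the resisting moment is provided by the undrained shear strength acting along the arc:
Arc length L_a = R·θ = 16.3·(101.6°·π/180) = 16.3·1.7733 = 28.90 m
M_R = c_u·L_a·R = 64·28.90·16.3 = 30152.7 kN·m/m
M_D = W·d = 3693·5.19 = 19166.7 kN·m/m
FS = M_R / M_D = 30152.7 / 19166.7 = 1.573

FS = 1.57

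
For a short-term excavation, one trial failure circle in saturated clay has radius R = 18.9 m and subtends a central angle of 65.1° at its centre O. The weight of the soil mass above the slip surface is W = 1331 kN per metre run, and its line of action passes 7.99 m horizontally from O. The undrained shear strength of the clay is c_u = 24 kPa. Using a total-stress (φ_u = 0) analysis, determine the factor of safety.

FS = 0.92

Taking moments about the centre O, the resisting moment is provided by the undrained shear strength acting along the arc:
Arc length L_a = R·θ = 18.9·(65.1°·π/180) = 18.9·1.1362 = 21.47 m
M_R = c_u·L_a·R = 24·21.47·18.9 = 9740.8 kN·m/m
M_D = W·d = 1331·7.99 = 10634.7 kN·m/m
FS = M_R / M_D = 9740.8 / 10634.7 = 0.916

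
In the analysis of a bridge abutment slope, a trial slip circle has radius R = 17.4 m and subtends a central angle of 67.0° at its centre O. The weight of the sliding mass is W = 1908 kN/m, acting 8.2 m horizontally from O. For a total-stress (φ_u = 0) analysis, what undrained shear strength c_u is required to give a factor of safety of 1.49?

FS = c_u·L_a·R / (W·d), so c_u = FS·W·d / (L_a·R).
Arc length L_a = R·θ = 17.4·(67.0°·π/180) = 17.4·1.1694 = 20.35 m
c_u = 1.49·1908·8.2 / (20.35·17.4) = 23311.9 / 354.04 = 65.85 kPa

c_u = 65.8 kPa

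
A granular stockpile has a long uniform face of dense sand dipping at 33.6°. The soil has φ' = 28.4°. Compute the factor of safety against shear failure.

FS = 0.81

For a dry cohesionless infinite slope the factor of safety is FS = tanφ' / tanβ.
FS = tan28.4° / tan33.6° = 0.5407 / 0.6644 = 0.814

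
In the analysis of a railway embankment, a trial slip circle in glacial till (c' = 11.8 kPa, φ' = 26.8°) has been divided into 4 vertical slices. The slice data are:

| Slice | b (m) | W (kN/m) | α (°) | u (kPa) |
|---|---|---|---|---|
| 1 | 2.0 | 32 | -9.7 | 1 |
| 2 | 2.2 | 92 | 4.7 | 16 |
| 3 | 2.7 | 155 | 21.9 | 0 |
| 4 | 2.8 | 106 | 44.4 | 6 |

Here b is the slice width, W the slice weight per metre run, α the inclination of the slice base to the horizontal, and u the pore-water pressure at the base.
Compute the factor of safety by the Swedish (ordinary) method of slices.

Ordinary method of slices: FS = Σ[c'·Δl_i + (W_i cosα_i − u_i·Δl_i)·tanφ'] / Σ W_i sinα_i, with Δl_i = b_i / cosα_i.
Slice 1: Δl = 2.0/cos(-9.7°) = 2.029 m; N'_1 = 32·cos(-9.7°) − 1·2.029 = 29.5; c'Δl = 23.94; W sinα = -5.4
Slice 2: Δl = 2.2/cos4.7° = 2.207 m; N'_2 = 92·cos4.7° − 16·2.207 = 56.4; c'Δl = 26.05; W sinα = 7.5
Slice 3: Δl = 2.7/cos21.9° = 2.910 m; N'_3 = 155·cos21.9° − 0·2.910 = 143.8; c'Δl = 34.34; W sinα = 57.8
Slice 4: Δl = 2.8/cos44.4° = 3.919 m; N'_4 = 106·cos44.4° − 6·3.919 = 52.2; c'Δl = 46.24; W sinα = 74.2
Σc'Δl = 130.6 kN/m; ΣN' = 281.9 kN/m; ΣW sinα = 134.1 kN/m
Resisting = 130.6 + 281.9·tan26.8° = 130.6 + 142.4 = 273.0 kN/m
FS = 273.0 / 134.1 = 2.035

FS = 2.04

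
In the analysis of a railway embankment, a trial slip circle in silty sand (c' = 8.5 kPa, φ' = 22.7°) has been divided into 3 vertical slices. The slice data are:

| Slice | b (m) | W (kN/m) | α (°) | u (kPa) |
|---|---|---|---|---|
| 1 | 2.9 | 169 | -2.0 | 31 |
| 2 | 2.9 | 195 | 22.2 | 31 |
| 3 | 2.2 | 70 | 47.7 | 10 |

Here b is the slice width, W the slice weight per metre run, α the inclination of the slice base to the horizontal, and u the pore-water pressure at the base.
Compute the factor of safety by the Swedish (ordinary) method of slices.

Ordinary method of slices: FS = Σ[c'·Δl_i + (W_i cosα_i − u_i·Δl_i)·tanφ'] / Σ W_i sinα_i, with Δl_i = b_i / cosα_i.
Slice 1: Δl = 2.9/cos(-2.0°) = 2.902 m; N'_1 = 169·cos(-2.0°) − 31·2.902 = 78.9; c'Δl = 24.67; W sinα = -5.9
Slice 2: Δl = 2.9/cos22.2° = 3.132 m; N'_2 = 195·cos22.2° − 31·3.132 = 83.4; c'Δl = 26.62; W sinα = 73.7
Slice 3: Δl = 2.2/cos47.7° = 3.269 m; N'_3 = 70·cos47.7° − 10·3.269 = 14.4; c'Δl = 27.79; W sinα = 51.8
Σc'Δl = 79.1 kN/m; ΣN' = 176.8 kN/m; ΣW sinα = 119.6 kN/m
Resisting = 79.1 + 176.8·tan22.7° = 79.1 + 74.0 = 153.0 kN/m
FS = 153.0 / 119.6 = 1.280

FS = 1.28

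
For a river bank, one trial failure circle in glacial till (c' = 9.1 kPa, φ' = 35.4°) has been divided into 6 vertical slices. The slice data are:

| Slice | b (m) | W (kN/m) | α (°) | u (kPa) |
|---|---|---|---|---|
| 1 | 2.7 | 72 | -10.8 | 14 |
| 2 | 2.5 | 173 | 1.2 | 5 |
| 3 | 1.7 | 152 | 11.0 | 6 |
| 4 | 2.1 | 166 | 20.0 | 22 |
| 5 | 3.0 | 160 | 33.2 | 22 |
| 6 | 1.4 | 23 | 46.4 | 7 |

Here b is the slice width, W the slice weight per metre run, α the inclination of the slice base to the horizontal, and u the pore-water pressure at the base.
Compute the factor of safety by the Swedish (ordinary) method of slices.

Ordinary method of slices: FS = Σ[c'·Δl_i + (W_i cosα_i − u_i·Δl_i)·tanφ'] / Σ W_i sinα_i, with Δl_i = b_i / cosα_i.
Slice 1: Δl = 2.7/cos(-10.8°) = 2.749 m; N'_1 = 72·cos(-10.8°) − 14·2.749 = 32.2; c'Δl = 25.01; W sinα = -13.5
Slice 2: Δl = 2.5/cos1.2° = 2.501 m; N'_2 = 173·cos1.2° − 5·2.501 = 160.5; c'Δl = 22.75; W sinα = 3.6
Slice 3: Δl = 1.7/cos11.0° = 1.732 m; N'_3 = 152·cos11.0° − 6·1.732 = 138.8; c'Δl = 15.76; W sinα = 29.0
Slice 4: Δl = 2.1/cos20.0° = 2.235 m; N'_4 = 166·cos20.0° − 22·2.235 = 106.8; c'Δl = 20.34; W sinα = 56.8
Slice 5: Δl = 3.0/cos33.2° = 3.585 m; N'_5 = 160·cos33.2° − 22·3.585 = 55.0; c'Δl = 32.63; W sinα = 87.6
Slice 6: Δl = 1.4/cos46.4° = 2.030 m; N'_6 = 23·cos46.4° − 7·2.030 = 1.7; c'Δl = 18.47; W sinα = 16.7
Σc'Δl = 135.0 kN/m; ΣN' = 495.0 kN/m; ΣW sinα = 180.2 kN/m
Resisting = 135.0 + 495.0·tan35.4° = 135.0 + 351.8 = 486.7 kN/m
FS = 486.7 / 180.2 = 2.701

FS = 2.70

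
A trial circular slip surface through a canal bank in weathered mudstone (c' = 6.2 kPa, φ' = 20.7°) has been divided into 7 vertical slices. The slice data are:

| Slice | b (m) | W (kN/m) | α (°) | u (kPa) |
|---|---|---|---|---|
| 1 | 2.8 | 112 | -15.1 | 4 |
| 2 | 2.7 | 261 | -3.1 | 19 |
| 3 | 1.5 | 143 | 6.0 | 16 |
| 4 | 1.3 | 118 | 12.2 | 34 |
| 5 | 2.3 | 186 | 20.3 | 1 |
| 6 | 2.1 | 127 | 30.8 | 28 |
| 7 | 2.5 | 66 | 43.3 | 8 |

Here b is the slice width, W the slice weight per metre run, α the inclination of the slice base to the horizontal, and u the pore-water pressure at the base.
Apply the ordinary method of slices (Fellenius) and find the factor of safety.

Ordinary method of slices: FS = Σ[c'·Δl_i + (W_i cosα_i − u_i·Δl_i)·tanφ'] / Σ W_i sinα_i, with Δl_i = b_i / cosα_i.
Slice 1: Δl = 2.8/cos(-15.1°) = 2.900 m; N'_1 = 112·cos(-15.1°) − 4·2.900 = 96.5; c'Δl = 17.98; W sinα = -29.2
Slice 2: Δl = 2.7/cos(-3.1°) = 2.704 m; N'_2 = 261·cos(-3.1°) − 19·2.704 = 209.2; c'Δl = 16.76; W sinα = -14.1
Slice 3: Δl = 1.5/cos6.0° = 1.508 m; N'_3 = 143·cos6.0° − 16·1.508 = 118.1; c'Δl = 9.35; W sinα = 14.9
Slice 4: Δl = 1.3/cos12.2° = 1.330 m; N'_4 = 118·cos12.2° − 34·1.330 = 70.1; c'Δl = 8.25; W sinα = 24.9
Slice 5: Δl = 2.3/cos20.3° = 2.452 m; N'_5 = 186·cos20.3° − 1·2.452 = 172.0; c'Δl = 15.20; W sinα = 64.5
Slice 6: Δl = 2.1/cos30.8° = 2.445 m; N'_6 = 127·cos30.8° − 28·2.445 = 40.6; c'Δl = 15.16; W sinα = 65.0
Slice 7: Δl = 2.5/cos43.3° = 3.435 m; N'_7 = 66·cos43.3° − 8·3.435 = 20.6; c'Δl = 21.30; W sinα = 45.3
Σc'Δl = 104.0 kN/m; ΣN' = 727.2 kN/m; ΣW sinα = 171.4 kN/m
Resisting = 104.0 + 727.2·tan20.7° = 104.0 + 274.8 = 378.8 kN/m
FS = 378.8 / 171.4 = 2.210

FS = 2.21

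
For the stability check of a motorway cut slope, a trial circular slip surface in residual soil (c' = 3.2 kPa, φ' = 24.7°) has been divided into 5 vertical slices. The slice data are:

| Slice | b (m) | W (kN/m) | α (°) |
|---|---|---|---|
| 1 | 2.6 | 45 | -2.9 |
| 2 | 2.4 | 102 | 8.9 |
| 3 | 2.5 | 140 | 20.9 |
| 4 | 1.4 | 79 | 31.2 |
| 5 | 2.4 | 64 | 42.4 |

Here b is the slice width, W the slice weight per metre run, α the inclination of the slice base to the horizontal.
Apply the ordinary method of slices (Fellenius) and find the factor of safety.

FS = 1.49

Ordinary method of slices: FS = Σ[c'·Δl_i + (W_i cosα_i)·tanφ'] / Σ W_i sinα_i, with Δl_i = b_i / cosα_i.
Slice 1: Δl = 2.6/cos(-2.9°) = 2.603 m; N'_1 = 45·cos(-2.9°) = 44.9; c'Δl = 8.33; W sinα = -2.3
Slice 2: Δl = 2.4/cos8.9° = 2.429 m; N'_2 = 102·cos8.9° = 100.8; c'Δl = 7.77; W sinα = 15.8
Slice 3: Δl = 2.5/cos20.9° = 2.676 m; N'_3 = 140·cos20.9° = 130.8; c'Δl = 8.56; W sinα = 49.9
Slice 4: Δl = 1.4/cos31.2° = 1.637 m; N'_4 = 79·cos31.2° = 67.6; c'Δl = 5.24; W sinα = 40.9
Slice 5: Δl = 2.4/cos42.4° = 3.250 m; N'_5 = 64·cos42.4° = 47.3; c'Δl = 10.40; W sinα = 43.2
Σc'Δl = 40.3 kN/m; ΣN' = 391.3 kN/m; ΣW sinα = 147.5 kN/m
Resisting = 40.3 + 391.3·tan24.7° = 40.3 + 180.0 = 220.3 kN/m
FS = 220.3 / 147.5 = 1.493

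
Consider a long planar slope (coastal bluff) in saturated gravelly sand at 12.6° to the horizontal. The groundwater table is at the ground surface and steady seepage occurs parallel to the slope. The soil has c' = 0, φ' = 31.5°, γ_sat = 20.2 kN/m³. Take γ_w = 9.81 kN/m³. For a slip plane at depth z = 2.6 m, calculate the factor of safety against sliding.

With seepage parallel to the slope and the water table at the surface, the effective normal stress on the slip plane uses the buoyant unit weight γ' = γ_sat − γ_w while the driving shear stress uses γ_sat:
FS = [c' + γ' z cos²β tanφ'] / [γ_sat z sinβ cosβ]
(For c' = 0 this reduces to FS = (γ'/γ_sat)·tanφ'/tanβ.)
γ' = 20.2 − 9.81 = 10.39 kN/m³
Numerator = 0.0 + 10.39·2.6·cos²12.6°·tan31.5° = 0.0 + 10.39·2.6·0.9524·0.6128 = 15.766 kPa
Denominator = 20.2·2.6·sin12.6°·cos12.6° = 20.2·2.6·0.2181·0.9759 = 11.181 kPa
FS = 15.766 / 11.181 = 1.410

FS = 1.41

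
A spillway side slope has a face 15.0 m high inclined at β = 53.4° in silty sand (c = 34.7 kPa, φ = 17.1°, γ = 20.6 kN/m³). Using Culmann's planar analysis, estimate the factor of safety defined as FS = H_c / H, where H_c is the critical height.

H_c = (4c/γ) · sinβ cosφ / [1 − cos(β − φ)]
    = (4·34.7/20.6) · sin53.4°·cos17.1° / [1 − cos36.3°]
    = 6.738 · 0.7673 / 0.1941 = 26.64 m
FS = H_c / H = 26.64 / 15.0 = 1.776

FS = 1.78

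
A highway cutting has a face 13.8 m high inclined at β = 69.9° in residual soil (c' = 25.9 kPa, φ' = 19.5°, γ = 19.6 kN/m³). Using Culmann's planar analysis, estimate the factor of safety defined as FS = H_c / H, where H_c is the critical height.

H_c = (4c'/γ) · sinβ cosφ' / [1 − cos(β − φ')]
    = (4·25.9/19.6) · sin69.9°·cos19.5° / [1 − cos50.4°]
    = 5.286 · 0.8852 / 0.3626 = 12.91 m
FS = H_c / H = 12.91 / 13.8 = 0.935

FS = 0.94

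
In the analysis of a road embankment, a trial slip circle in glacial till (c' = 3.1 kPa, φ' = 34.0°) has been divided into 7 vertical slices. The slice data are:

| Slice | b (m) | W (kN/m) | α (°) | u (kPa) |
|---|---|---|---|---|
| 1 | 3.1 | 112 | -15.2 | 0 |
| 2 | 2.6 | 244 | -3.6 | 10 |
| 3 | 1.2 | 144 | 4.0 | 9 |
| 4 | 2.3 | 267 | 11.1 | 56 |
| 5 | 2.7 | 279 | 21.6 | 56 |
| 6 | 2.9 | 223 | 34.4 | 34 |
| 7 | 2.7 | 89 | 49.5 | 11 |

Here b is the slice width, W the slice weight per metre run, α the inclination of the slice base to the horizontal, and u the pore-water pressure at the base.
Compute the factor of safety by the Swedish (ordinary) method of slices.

Ordinary method of slices: FS = Σ[c'·Δl_i + (W_i cosα_i − u_i·Δl_i)·tanφ'] / Σ W_i sinα_i, with Δl_i = b_i / cosα_i.
Slice 1: Δl = 3.1/cos(-15.2°) = 3.212 m; N'_1 = 112·cos(-15.2°) − 0·3.212 = 108.1; c'Δl = 9.96; W sinα = -29.4
Slice 2: Δl = 2.6/cos(-3.6°) = 2.605 m; N'_2 = 244·cos(-3.6°) − 10·2.605 = 217.5; c'Δl = 8.08; W sinα = -15.3
Slice 3: Δl = 1.2/cos4.0° = 1.203 m; N'_3 = 144·cos4.0° − 9·1.203 = 132.8; c'Δl = 3.73; W sinα = 10.0
Slice 4: Δl = 2.3/cos11.1° = 2.344 m; N'_4 = 267·cos11.1° − 56·2.344 = 130.7; c'Δl = 7.27; W sinα = 51.4
Slice 5: Δl = 2.7/cos21.6° = 2.904 m; N'_5 = 279·cos21.6° − 56·2.904 = 96.8; c'Δl = 9.00; W sinα = 102.7
Slice 6: Δl = 2.9/cos34.4° = 3.515 m; N'_6 = 223·cos34.4° − 34·3.515 = 64.5; c'Δl = 10.90; W sinα = 126.0
Slice 7: Δl = 2.7/cos49.5° = 4.157 m; N'_7 = 89·cos49.5° − 11·4.157 = 12.1; c'Δl = 12.89; W sinα = 67.7
Σc'Δl = 61.8 kN/m; ΣN' = 762.5 kN/m; ΣW sinα = 313.1 kN/m
Resisting = 61.8 + 762.5·tan34.0° = 61.8 + 514.3 = 576.1 kN/m
FS = 576.1 / 313.1 = 1.840

FS = 1.84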